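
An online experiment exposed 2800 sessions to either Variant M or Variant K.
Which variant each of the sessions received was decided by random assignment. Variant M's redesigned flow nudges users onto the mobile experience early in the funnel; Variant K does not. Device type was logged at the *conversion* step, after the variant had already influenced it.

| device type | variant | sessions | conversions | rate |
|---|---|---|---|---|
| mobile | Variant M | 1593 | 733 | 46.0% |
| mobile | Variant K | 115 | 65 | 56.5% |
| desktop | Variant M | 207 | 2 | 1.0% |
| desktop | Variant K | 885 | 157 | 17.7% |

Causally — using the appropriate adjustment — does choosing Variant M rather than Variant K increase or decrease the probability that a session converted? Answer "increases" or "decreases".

increases

Within every device type level Variant K has the higher rate, yet pooled Variant M does — Simpson's reversal.
Device type lies on the pathway variant → device type → outcome, so adjusting for it blocks the indirect effect. For the total causal effect of variant, use the unadjusted pooled rates.
Pooled: Variant M 40.8% vs Variant K 22.2%; Variant M is higher overall.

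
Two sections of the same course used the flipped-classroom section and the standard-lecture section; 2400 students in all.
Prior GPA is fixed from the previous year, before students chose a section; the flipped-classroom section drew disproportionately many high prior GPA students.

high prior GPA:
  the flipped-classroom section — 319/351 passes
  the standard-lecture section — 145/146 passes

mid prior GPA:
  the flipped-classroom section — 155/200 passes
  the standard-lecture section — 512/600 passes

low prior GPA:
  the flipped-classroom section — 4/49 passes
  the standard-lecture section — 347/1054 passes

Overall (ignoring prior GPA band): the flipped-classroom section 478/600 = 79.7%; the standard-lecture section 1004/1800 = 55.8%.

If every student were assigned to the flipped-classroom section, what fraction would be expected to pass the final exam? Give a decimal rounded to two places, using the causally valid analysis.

0.48

the standard-lecture section is higher inside every prior GPA band stratum but the flipped-classroom section is higher in aggregate. Whether to stratify depends on how prior GPA band relates to the teaching method.
Since prior GPA band is a pre-existing factor (not a product of the teaching method) and it affects the outcome on its own, it is a confounder. The stratified rates, not the pooled rate, identify the causal effect.
Standardising the flipped-classroom section to the population prior GPA band mix: 0.207·319/351 + 0.333·155/200 + 0.460·4/49 = 0.484.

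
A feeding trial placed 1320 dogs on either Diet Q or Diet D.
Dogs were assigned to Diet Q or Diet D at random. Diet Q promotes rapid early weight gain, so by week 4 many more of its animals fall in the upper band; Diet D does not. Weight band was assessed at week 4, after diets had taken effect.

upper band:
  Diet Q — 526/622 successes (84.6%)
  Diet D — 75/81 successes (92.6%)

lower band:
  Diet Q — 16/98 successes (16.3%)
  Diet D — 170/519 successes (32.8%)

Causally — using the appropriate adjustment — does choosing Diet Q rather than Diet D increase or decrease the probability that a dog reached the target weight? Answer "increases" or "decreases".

Because the diet influences week-4 weight band, week-4 weight band is a post-treatment mediator, not a confounder. Stratifying on it would bias the estimate; the causal effect is the crude pooled difference.
Pooled: Diet Q 75.3% vs Diet D 40.8%; Diet Q is higher overall.

increases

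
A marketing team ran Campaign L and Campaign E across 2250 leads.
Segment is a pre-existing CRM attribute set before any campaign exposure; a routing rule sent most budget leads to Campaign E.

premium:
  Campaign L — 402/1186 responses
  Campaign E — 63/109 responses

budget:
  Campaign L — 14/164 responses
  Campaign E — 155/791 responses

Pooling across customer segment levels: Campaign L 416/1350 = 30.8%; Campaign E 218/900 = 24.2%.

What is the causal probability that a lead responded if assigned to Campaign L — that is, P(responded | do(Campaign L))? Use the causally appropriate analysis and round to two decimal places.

Within every customer segment level Campaign E has the higher rate, yet pooled Campaign L does — Simpson's reversal.
Nothing the campaign does changes customer segment; the imbalance is an allocation artefact. With customer segment also predicting the outcome, the pooled figure is confounded, and the within-stratum comparison is the causal one.
Standardising Campaign L to the population customer segment mix: 0.576·402/1186 + 0.424·14/164 = 0.231.

0.23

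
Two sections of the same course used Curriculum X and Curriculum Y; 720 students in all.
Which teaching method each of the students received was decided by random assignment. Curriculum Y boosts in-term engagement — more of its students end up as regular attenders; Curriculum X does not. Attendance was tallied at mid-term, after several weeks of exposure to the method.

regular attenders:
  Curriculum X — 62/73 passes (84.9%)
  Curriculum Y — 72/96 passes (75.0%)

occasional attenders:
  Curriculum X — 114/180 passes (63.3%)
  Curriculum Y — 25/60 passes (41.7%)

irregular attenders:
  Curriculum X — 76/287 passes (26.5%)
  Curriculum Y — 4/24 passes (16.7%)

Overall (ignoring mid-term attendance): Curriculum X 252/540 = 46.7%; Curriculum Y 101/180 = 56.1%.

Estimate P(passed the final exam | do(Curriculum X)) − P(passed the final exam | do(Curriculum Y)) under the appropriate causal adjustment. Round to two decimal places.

-0.09

Stratifying would compare teaching methods among students the teaching methods themselves sorted into mid-term attendance groups — a form of selection on an intermediate. The unconditioned pooled rates give the total causal effect.
The causal difference is the pooled difference: 0.467 − 0.561 = -0.094.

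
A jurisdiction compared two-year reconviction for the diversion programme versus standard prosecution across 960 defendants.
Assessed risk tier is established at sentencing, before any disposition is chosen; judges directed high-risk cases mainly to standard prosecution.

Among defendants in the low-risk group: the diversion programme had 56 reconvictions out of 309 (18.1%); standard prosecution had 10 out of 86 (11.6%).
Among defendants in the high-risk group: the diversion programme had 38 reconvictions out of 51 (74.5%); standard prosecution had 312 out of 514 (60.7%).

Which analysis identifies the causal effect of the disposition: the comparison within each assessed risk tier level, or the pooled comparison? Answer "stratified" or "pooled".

Within every assessed risk tier level standard prosecution has the lower rate, yet pooled the diversion programme does — Simpson's reversal.
Assessed risk tier satisfies the back-door criterion: it is not a descendant of the disposition, and it blocks the spurious path from disposition to outcome. Adjusting for it (i.e., using the within-assessed risk tier rates) gives the causal effect.
Within each level — low-risk: 18.1% vs 11.6%; high-risk: 74.5% vs 60.7% — standard prosecution is lower every time.

stratified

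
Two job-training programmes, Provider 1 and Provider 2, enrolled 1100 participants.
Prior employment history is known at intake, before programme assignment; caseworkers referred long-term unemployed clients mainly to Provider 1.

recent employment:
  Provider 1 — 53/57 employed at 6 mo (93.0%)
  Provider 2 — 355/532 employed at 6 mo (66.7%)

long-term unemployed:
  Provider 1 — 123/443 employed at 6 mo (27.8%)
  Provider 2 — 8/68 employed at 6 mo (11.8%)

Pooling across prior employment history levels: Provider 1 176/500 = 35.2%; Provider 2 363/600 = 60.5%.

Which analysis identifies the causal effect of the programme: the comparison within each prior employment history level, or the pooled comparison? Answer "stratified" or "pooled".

stratified

Prior employment history satisfies the back-door criterion: it is not a descendant of the programme, and it blocks the spurious path from programme to outcome. Adjusting for it (i.e., using the within-prior employment history rates) gives the causal effect.
Within each level — recent employment: 93.0% vs 66.7%; long-term unemployed: 27.8% vs 11.8% — Provider 1 is higher every time.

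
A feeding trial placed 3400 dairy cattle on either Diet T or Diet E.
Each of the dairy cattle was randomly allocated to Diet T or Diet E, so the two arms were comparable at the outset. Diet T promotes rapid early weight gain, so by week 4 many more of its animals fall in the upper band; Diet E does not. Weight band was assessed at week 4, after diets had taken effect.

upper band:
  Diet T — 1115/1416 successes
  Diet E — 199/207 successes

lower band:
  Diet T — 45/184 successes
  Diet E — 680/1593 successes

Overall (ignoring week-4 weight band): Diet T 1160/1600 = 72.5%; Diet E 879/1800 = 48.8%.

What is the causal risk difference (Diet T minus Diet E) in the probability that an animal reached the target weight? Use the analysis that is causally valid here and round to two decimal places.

+0.24

The week-4 weight band-specific comparison favours Diet E throughout, but the pooled figures favour Diet T. The question is whether to condition on week-4 weight band.
Week-4 weight band lies on the pathway diet → week-4 weight band → outcome, so adjusting for it blocks the indirect effect. For the total causal effect of diet, use the unadjusted pooled rates.
The causal difference is the pooled difference: 0.725 − 0.488 = +0.237.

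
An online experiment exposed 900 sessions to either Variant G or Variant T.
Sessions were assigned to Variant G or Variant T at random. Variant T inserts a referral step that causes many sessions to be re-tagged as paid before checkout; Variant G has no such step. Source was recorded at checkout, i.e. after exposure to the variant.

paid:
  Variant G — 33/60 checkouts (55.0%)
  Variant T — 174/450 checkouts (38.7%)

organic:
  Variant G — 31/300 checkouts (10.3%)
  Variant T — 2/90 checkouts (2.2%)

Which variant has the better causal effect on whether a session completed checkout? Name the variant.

The traffic source-specific comparison favours Variant G throughout, but the pooled figures favour Variant T. The question is whether to condition on traffic source.
Traffic source here is a post-treatment variable shaped by the variant; conditioning on it would introduce bias rather than remove it. The overall comparison is the causal one.
Pooled: Variant G 17.8% vs Variant T 32.6%; Variant T is higher overall.

Variant T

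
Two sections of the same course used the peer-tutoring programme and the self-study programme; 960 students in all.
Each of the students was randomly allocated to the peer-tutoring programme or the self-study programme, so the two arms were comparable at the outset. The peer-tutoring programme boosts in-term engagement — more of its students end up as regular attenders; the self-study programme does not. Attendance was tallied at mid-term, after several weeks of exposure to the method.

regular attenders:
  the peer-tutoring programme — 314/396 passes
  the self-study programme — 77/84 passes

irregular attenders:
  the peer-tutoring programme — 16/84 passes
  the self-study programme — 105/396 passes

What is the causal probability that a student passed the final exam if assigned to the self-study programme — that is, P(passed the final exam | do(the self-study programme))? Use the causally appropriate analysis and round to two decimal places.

The stratified and pooled comparisons disagree (the self-study programme wins within each mid-term attendance; the peer-tutoring programme wins overall), so the answer turns on the causal role of mid-term attendance.
Mid-term attendance is recorded after the teaching method and is itself shifted by it — it sits on the causal path from teaching method to outcome. Conditioning on a mediator would strip out part of the effect we want; the pooled comparison gives the total causal effect.
So P(outcome | do(the self-study programme)) is just the pooled rate for the self-study programme: 182/480 = 0.379.

0.38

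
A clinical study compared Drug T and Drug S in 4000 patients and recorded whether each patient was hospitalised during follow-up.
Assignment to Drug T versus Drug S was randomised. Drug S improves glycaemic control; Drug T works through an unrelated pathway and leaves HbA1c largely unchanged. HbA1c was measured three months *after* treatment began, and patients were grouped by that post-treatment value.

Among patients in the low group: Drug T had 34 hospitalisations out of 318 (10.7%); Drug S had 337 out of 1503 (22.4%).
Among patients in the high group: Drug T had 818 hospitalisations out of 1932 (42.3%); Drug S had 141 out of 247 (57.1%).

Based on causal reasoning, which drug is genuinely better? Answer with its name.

HbA1c is downstream of the drug. One should not condition on a consequence of treatment, so the overall rates are the right comparison.
Pooled: Drug T 37.9% vs Drug S 27.3%; Drug S is lower overall.

Drug S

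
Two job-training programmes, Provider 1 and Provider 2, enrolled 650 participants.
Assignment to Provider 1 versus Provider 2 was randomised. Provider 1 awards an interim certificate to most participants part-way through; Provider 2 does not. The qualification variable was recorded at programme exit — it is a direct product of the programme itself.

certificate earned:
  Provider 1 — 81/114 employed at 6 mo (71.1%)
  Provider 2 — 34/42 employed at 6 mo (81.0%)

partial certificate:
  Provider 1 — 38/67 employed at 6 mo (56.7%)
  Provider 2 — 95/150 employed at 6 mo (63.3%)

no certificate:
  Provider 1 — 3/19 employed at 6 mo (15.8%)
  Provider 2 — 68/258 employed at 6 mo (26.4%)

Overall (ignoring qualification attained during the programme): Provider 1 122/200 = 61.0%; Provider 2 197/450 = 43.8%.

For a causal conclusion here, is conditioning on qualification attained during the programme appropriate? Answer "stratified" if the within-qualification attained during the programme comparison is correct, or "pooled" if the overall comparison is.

The stratified and pooled comparisons disagree (Provider 2 wins within each qualification attained during the programme; Provider 1 wins overall), so the answer turns on the causal role of qualification attained during the programme.
Qualification attained during the programme lies on the pathway programme → qualification attained during the programme → outcome, so adjusting for it blocks the indirect effect. For the total causal effect of programme, use the unadjusted pooled rates.
Pooled: Provider 1 61.0% vs Provider 2 43.8%; Provider 1 is higher overall.

pooled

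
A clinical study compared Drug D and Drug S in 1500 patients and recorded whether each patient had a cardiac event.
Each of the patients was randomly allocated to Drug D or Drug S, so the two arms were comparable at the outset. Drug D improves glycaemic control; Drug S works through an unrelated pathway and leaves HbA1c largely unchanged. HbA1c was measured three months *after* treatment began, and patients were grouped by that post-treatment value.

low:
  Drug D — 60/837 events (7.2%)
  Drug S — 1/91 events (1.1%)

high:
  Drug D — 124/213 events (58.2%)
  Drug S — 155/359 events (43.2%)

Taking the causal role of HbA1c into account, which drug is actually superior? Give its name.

Drug D

Because the drug influences HbA1c, HbA1c is a post-treatment mediator, not a confounder. Stratifying on it would bias the estimate; the causal effect is the crude pooled difference.
Pooled: Drug D 17.5% vs Drug S 34.7%; Drug D is lower overall.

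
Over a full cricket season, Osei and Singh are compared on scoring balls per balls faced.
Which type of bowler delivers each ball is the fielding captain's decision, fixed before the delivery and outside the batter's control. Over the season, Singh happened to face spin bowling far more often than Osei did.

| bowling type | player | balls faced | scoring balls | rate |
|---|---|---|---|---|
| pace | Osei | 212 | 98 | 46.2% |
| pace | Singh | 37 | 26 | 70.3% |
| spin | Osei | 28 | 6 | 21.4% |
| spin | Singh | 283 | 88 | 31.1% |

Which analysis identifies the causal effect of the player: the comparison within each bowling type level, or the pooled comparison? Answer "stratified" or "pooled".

Bowling type differs across players for reasons unrelated to any effect of the player itself, and it separately predicts the outcome — a classic confounder. We must compare within bowling type levels.
Within each level — pace: 46.2% vs 70.3%; spin: 21.4% vs 31.1% — Singh is higher every time.

stratified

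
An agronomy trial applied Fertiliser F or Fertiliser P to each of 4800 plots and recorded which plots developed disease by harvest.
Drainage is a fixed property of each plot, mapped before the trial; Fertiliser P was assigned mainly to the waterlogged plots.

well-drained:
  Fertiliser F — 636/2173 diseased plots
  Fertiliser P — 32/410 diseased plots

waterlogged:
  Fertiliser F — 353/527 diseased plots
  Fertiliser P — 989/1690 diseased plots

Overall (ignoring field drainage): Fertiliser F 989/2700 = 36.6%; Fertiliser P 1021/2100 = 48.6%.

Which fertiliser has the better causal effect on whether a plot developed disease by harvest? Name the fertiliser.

Fertiliser P

The imbalance in field drainage arose from how plots were allocated, not from anything the fertiliser did; and field drainage independently affects the outcome. The pooled gap is confounded — condition on field drainage.
Within each level — well-drained: 29.3% vs 7.8%; waterlogged: 67.0% vs 58.5% — Fertiliser P is lower every time.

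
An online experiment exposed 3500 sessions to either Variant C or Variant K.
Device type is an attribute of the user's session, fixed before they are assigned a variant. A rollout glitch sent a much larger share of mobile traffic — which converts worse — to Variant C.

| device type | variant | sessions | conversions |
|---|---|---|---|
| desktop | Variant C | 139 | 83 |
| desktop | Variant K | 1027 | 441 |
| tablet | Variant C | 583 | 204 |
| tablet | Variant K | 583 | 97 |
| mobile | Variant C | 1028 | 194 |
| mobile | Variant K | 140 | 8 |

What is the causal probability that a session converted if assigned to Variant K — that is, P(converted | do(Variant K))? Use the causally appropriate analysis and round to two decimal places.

The stratified and pooled comparisons disagree (Variant C wins within each device type; Variant K wins overall), so the answer turns on the causal role of device type.
Here device type is a common cause — it drives both which variant a case falls under and the outcome. The crude comparison mixes populations; the stratum-specific rates are the causally relevant ones.
Standardising Variant K to the population device type mix: 0.333·441/1027 + 0.333·97/583 + 0.334·8/140 = 0.218.

0.22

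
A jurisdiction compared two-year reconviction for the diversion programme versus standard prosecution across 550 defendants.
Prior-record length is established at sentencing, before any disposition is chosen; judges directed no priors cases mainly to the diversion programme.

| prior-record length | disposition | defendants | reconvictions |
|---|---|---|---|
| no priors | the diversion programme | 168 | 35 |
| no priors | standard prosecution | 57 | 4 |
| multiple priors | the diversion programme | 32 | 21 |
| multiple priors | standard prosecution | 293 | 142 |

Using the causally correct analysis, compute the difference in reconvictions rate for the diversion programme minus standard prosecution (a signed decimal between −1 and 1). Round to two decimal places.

+0.16

standard prosecution is lower inside every prior-record length stratum but the diversion programme is lower in aggregate. Whether to stratify depends on how prior-record length relates to the disposition.
Prior-record length differs across dispositions for reasons unrelated to any effect of the disposition itself, and it separately predicts the outcome — a classic confounder. We must compare within prior-record length levels.
Adjusting over the population distribution of prior-record length: 0.409·(0.208−0.070) + 0.591·(0.656−0.485) = +0.158.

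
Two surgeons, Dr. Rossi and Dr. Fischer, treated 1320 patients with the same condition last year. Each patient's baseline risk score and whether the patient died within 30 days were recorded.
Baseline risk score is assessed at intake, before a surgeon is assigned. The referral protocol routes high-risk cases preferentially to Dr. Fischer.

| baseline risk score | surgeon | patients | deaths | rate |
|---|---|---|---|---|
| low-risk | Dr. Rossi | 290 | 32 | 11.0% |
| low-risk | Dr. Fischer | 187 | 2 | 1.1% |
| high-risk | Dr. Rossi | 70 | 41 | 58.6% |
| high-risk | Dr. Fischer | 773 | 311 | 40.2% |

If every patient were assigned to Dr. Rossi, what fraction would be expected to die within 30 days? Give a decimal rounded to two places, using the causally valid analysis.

Baseline risk score differs across surgeons for reasons unrelated to any effect of the surgeon itself, and it separately predicts the outcome — a classic confounder. We must compare within baseline risk score levels.
Standardising Dr. Rossi to the population baseline risk score mix: 0.361·32/290 + 0.639·41/70 = 0.414.

0.41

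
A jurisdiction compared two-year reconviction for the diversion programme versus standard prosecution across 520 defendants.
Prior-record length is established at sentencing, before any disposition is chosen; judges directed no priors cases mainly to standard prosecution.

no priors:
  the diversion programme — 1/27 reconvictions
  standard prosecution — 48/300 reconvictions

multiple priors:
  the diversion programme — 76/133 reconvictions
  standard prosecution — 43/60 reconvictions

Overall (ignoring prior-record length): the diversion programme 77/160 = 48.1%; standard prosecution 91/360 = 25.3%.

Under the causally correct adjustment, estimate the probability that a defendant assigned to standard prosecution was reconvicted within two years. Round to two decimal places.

Nothing the disposition does changes prior-record length; the imbalance is an allocation artefact. With prior-record length also predicting the outcome, the pooled figure is confounded, and the within-stratum comparison is the causal one.
Standardising standard prosecution to the population prior-record length mix: 0.629·48/300 + 0.371·43/60 = 0.367.

0.37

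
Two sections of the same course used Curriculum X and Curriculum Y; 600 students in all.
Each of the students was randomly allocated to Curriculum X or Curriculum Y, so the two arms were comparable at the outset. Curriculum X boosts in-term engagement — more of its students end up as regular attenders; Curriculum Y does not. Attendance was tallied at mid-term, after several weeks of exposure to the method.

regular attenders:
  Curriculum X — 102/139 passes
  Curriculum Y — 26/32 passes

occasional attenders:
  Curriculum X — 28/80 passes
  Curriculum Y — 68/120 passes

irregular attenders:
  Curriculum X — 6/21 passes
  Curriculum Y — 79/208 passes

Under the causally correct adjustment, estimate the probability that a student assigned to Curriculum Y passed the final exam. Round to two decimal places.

Curriculum Y is higher inside every mid-term attendance stratum but Curriculum X is higher in aggregate. Whether to stratify depends on how mid-term attendance relates to the teaching method.
Because the teaching method influences mid-term attendance, mid-term attendance is a post-treatment mediator, not a confounder. Stratifying on it would bias the estimate; the causal effect is the crude pooled difference.
So P(outcome | do(Curriculum Y)) is just the pooled rate for Curriculum Y: 173/360 = 0.481.

0.48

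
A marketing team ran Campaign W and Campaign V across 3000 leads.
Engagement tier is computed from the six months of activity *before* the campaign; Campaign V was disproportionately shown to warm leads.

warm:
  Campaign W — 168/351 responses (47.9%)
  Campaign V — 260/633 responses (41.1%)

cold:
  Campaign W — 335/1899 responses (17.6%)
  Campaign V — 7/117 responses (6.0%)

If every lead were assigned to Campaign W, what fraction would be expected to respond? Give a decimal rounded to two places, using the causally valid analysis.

0.28

The engagement tier-specific comparison favours Campaign W throughout, but the pooled figures favour Campaign V. The question is whether to condition on engagement tier.
Nothing the campaign does changes engagement tier; the imbalance is an allocation artefact. With engagement tier also predicting the outcome, the pooled figure is confounded, and the within-stratum comparison is the causal one.
Standardising Campaign W to the population engagement tier mix: 0.328·168/351 + 0.672·335/1899 = 0.276.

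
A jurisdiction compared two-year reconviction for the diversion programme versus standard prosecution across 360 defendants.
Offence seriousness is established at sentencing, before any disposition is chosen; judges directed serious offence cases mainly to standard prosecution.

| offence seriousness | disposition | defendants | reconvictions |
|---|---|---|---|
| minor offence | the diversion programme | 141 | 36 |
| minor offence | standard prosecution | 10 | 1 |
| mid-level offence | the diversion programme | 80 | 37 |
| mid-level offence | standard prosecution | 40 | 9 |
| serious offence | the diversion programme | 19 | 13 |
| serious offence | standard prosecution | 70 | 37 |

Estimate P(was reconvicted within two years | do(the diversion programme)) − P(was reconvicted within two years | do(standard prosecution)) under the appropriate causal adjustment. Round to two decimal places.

Here offence seriousness is a common cause — it drives both which disposition a case falls under and the outcome. The crude comparison mixes populations; the stratum-specific rates are the causally relevant ones.
Adjusting over the population distribution of offence seriousness: 0.419·(0.255−0.100) + 0.333·(0.463−0.225) + 0.247·(0.684−0.529) = +0.183.

+0.18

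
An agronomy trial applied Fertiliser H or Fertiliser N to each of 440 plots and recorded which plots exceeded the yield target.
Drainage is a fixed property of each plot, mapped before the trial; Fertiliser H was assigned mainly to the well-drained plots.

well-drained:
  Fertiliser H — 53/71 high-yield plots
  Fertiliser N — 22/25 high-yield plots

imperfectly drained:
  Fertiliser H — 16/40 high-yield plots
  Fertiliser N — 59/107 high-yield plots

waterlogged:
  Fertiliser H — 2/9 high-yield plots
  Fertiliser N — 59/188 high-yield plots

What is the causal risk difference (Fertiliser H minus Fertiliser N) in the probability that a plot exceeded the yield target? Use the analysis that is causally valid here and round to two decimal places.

-0.12

Field drainage satisfies the back-door criterion: it is not a descendant of the fertiliser, and it blocks the spurious path from fertiliser to outcome. Adjusting for it (i.e., using the within-field drainage rates) gives the causal effect.
Adjusting over the population distribution of field drainage: 0.218·(0.746−0.880) + 0.334·(0.400−0.551) + 0.448·(0.222−0.314) = -0.121.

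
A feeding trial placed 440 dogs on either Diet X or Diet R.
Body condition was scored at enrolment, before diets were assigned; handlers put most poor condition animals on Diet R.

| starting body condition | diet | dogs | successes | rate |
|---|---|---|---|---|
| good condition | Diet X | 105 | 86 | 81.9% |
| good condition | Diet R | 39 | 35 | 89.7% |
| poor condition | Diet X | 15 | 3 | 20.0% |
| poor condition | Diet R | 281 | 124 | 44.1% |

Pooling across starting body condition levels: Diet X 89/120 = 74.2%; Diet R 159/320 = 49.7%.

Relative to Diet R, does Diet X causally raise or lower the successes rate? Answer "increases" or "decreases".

decreases

Starting body condition is set before the diet has any effect — it is not caused by the diet — and it independently drives the outcome. That makes it a confounder, so the causal comparison is within starting body condition levels.
Within each level — good condition: 81.9% vs 89.7%; poor condition: 20.0% vs 44.1% — Diet R is higher every time.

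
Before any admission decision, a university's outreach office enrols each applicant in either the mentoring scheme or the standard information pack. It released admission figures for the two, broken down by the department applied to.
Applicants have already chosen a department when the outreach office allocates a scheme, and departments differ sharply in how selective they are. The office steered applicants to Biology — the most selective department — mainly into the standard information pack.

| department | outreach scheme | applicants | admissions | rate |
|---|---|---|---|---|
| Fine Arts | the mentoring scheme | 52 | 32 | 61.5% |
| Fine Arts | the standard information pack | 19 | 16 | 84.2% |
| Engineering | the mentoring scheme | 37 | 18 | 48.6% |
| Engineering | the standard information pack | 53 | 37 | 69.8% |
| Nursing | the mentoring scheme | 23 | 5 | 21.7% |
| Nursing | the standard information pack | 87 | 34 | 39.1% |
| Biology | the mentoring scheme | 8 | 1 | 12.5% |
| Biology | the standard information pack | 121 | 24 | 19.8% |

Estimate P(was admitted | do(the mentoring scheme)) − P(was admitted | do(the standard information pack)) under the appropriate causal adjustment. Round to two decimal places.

-0.16

Department differs across outreach schemes for reasons unrelated to any effect of the outreach scheme itself, and it separately predicts the outcome — a classic confounder. We must compare within department levels.
Adjusting over the population distribution of department: 0.177·(0.615−0.842) + 0.225·(0.486−0.698) + 0.275·(0.217−0.391) + 0.323·(0.125−0.198) = -0.159.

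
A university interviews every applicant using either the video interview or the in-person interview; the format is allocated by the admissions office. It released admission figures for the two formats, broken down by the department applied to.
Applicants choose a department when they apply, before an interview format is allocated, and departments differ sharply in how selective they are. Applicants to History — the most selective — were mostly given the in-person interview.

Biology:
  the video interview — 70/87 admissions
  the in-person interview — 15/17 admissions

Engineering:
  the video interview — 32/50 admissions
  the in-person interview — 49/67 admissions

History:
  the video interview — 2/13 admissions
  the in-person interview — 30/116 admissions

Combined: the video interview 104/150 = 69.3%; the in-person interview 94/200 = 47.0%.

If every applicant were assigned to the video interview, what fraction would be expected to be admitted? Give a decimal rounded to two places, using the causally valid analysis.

0.51

The stratified and pooled comparisons disagree (the in-person interview wins within each department; the video interview wins overall), so the answer turns on the causal role of department.
The imbalance in department arose from how applicants were allocated, not from anything the interview format did; and department independently affects the outcome. The pooled gap is confounded — condition on department.
Standardising the video interview to the population department mix: 0.297·70/87 + 0.334·32/50 + 0.369·2/13 = 0.510.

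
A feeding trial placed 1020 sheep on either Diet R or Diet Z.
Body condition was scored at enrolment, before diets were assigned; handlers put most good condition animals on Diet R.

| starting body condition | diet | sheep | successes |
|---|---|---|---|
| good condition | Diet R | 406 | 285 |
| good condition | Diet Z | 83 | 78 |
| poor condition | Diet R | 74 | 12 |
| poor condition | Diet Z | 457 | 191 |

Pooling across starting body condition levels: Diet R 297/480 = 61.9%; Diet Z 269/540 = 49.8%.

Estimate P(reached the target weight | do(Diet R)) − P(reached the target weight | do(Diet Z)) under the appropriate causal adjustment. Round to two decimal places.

-0.25

Nothing the diet does changes starting body condition; the imbalance is an allocation artefact. With starting body condition also predicting the outcome, the pooled figure is confounded, and the within-stratum comparison is the causal one.
Adjusting over the population distribution of starting body condition: 0.479·(0.702−0.940) + 0.521·(0.162−0.418) = -0.247.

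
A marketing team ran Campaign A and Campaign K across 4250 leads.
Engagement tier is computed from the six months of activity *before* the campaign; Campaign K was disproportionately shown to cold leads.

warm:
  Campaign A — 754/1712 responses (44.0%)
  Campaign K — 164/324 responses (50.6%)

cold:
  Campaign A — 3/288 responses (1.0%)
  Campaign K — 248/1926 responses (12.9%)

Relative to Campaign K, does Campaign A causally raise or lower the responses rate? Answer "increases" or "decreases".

decreases

The imbalance in engagement tier arose from how leads were allocated, not from anything the campaign did; and engagement tier independently affects the outcome. The pooled gap is confounded — condition on engagement tier.
Within each level — warm: 44.0% vs 50.6%; cold: 1.0% vs 12.9% — Campaign K is higher every time.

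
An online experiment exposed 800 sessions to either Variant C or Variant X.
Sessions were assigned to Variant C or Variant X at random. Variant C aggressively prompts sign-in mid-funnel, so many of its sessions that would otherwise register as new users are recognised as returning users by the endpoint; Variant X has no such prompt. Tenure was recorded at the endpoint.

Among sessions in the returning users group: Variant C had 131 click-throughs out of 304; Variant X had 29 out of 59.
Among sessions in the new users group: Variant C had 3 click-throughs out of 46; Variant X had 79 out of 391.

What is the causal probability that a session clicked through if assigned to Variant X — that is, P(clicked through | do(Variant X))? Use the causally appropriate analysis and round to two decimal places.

0.24

Because the variant influences user tenure, user tenure is a post-treatment mediator, not a confounder. Stratifying on it would bias the estimate; the causal effect is the crude pooled difference.
So P(outcome | do(Variant X)) is just the pooled rate for Variant X: 108/450 = 0.240.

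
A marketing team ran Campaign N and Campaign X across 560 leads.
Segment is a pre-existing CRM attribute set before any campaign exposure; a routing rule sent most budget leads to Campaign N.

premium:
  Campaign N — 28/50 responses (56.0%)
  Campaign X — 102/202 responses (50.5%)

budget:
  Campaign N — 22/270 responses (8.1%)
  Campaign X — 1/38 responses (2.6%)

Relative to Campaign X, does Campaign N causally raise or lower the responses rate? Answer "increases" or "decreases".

increases

Within every customer segment level Campaign N has the higher rate, yet pooled Campaign X does — Simpson's reversal.
Customer segment differs across campaigns for reasons unrelated to any effect of the campaign itself, and it separately predicts the outcome — a classic confounder. We must compare within customer segment levels.
Within each level — premium: 56.0% vs 50.5%; budget: 8.1% vs 2.6% — Campaign N is higher every time.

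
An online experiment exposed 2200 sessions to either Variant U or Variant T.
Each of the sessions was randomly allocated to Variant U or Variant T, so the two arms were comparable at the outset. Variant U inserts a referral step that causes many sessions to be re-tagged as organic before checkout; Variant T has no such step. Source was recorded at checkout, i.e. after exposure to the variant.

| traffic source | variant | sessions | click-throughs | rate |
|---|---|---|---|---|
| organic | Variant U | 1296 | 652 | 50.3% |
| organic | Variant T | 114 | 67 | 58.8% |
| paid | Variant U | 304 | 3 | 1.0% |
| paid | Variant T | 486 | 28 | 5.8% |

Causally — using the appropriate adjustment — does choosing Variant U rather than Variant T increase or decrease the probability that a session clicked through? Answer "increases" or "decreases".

increases

Traffic source here is a post-treatment variable shaped by the variant; conditioning on it would introduce bias rather than remove it. The overall comparison is the causal one.
Pooled: Variant U 40.9% vs Variant T 15.8%; Variant U is higher overall.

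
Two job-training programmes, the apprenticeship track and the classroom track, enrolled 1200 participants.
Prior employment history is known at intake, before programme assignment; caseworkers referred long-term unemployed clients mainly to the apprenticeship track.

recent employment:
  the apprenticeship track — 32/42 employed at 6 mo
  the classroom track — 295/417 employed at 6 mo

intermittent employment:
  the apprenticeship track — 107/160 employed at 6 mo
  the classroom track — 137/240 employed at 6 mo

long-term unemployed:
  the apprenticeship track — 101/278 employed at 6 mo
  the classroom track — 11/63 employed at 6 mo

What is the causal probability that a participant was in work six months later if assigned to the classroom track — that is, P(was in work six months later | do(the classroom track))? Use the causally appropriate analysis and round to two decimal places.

Within every prior employment history level the apprenticeship track has the higher rate, yet pooled the classroom track does — Simpson's reversal.
Nothing the programme does changes prior employment history; the imbalance is an allocation artefact. With prior employment history also predicting the outcome, the pooled figure is confounded, and the within-stratum comparison is the causal one.
Standardising the classroom track to the population prior employment history mix: 0.383·295/417 + 0.333·137/240 + 0.284·11/63 = 0.510.

0.51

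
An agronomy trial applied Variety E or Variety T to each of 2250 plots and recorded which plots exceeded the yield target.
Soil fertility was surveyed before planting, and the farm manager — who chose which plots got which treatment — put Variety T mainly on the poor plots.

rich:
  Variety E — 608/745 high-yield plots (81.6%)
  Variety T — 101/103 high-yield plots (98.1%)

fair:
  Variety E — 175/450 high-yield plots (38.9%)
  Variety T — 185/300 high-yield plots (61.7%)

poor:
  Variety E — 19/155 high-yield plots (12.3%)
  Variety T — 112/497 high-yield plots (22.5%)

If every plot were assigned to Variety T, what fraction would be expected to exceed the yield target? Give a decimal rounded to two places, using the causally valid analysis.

Soil fertility satisfies the back-door criterion: it is not a descendant of the variety, and it blocks the spurious path from variety to outcome. Adjusting for it (i.e., using the within-soil fertility rates) gives the causal effect.
Standardising Variety T to the population soil fertility mix: 0.377·101/103 + 0.333·185/300 + 0.290·112/497 = 0.640.

0.64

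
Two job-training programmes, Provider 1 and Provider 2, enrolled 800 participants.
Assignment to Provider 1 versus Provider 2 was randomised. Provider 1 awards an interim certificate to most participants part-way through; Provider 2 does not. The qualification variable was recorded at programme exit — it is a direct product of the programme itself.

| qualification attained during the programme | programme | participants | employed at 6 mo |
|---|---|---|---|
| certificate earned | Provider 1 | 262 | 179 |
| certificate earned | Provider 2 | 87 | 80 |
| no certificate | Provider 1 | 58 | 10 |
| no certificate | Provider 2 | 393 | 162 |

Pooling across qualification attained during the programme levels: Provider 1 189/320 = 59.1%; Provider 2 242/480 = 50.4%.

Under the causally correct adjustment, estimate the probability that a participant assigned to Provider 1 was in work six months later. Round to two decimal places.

0.59

The stratified and pooled comparisons disagree (Provider 2 wins within each qualification attained during the programme; Provider 1 wins overall), so the answer turns on the causal role of qualification attained during the programme.
Qualification attained during the programme is recorded after the programme and is itself shifted by it — it sits on the causal path from programme to outcome. Conditioning on a mediator would strip out part of the effect we want; the pooled comparison gives the total causal effect.
So P(outcome | do(Provider 1)) is just the pooled rate for Provider 1: 189/320 = 0.591.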